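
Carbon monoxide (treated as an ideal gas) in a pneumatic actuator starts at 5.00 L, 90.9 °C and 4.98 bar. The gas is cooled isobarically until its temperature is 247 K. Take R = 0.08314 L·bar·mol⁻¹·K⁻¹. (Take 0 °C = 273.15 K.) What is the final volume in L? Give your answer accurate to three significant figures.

V₂ ≈ 3.39 L

Convert: T₁ = 364.0 K.
P constant ⇒ V ∝ T: P₂ = P₁; V₂ = V₁·(T₂/T₁) = 3.392 L.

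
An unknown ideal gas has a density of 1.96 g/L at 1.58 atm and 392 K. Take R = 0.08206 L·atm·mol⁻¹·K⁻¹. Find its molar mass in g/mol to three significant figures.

ρ = PM/(RT) ⇒ M = ρRT/P = (1.96 × 0.08206 × 392.0) / 1.58

M ≈ 39.9 g/mol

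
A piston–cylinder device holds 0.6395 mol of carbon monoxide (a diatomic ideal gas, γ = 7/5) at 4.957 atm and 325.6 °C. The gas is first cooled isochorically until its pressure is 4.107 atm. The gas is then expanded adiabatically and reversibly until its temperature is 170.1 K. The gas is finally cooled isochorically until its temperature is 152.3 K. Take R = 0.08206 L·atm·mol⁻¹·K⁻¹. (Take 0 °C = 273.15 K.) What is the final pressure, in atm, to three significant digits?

P₄ ≈ 0.0868 atm

Convert: T₁ = 598.8 K.
From PV = nRT: V₁ = nRT₁/P₁ = 6.339 L.
V constant ⇒ P ∝ T: V₂ = V₁; T₂ = T₁·(P₂/P₁) = 496.1 K.
Adiabatic (γ = 7/5), T V^(γ−1) and P V^γ constant: P₃ = P₂·(T₃/T₂)^(γ/(γ−1)) = 0.09695 atm; V₃ = V₂·(T₂/T₃)^(1/(γ−1)) = 92.07 L.
Isochoric, so P/T is constant: V₄ = V₃; P₄ = P₃·(T₄/T₃) = 0.08681 atm.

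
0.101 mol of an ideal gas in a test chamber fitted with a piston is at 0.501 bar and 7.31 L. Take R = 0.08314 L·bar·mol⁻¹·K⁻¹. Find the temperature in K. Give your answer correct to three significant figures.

PV = nRT ⇒ T = PV/(nR) = (0.501 × 7.31) / (0.101 × 0.08314)

T ≈ 436 K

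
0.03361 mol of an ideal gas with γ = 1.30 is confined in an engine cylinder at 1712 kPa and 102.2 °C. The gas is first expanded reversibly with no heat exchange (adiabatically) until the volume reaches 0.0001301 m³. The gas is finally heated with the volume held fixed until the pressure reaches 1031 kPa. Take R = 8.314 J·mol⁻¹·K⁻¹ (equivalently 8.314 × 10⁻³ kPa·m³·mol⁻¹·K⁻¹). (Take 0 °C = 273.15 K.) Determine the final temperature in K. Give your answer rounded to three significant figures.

T₃ ≈ 480 K

Convert: T₁ = 375.3 K.
From PV = nRT: V₁ = nRT₁/P₁ = 6.126e-05 m³.
Reversible adiabatic, γ = 1.30: T₂ = T₁·(V₁/V₂)^(γ−1) = 299.4 K; P₂ = P₁·(V₁/V₂)^γ = 643.2 kPa.
Isochoric, so P/T is constant: V₃ = V₂; T₃ = T₂·(P₃/P₂) = 480.0 K.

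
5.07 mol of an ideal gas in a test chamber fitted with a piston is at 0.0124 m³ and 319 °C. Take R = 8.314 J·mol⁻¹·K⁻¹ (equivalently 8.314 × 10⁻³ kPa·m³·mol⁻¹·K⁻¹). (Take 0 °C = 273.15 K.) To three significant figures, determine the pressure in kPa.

P ≈ 2.01e+03 kPa

Convert: T = 592.15 K.
PV = nRT ⇒ P = nRT/V = (5.07 × 8.314 × 10⁻³ × 592.15) / 0.0124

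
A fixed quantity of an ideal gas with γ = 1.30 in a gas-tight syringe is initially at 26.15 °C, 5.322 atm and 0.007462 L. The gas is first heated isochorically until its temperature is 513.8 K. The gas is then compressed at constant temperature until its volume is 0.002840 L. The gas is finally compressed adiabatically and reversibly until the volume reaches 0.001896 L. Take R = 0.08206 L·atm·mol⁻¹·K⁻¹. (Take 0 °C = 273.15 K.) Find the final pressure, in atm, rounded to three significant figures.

Convert: T₁ = 299.3 K.
V constant ⇒ P ∝ T: V₂ = V₁; P₂ = P₁·(T₂/T₁) = 9.136 atm.
T constant ⇒ Boyle's law P V = const: T₃ = T₂; P₃ = P₂·(V₂/V₃) = 24.00 atm.
Adiabatic (γ = 1.30), T V^(γ−1) and P V^γ constant: T₄ = T₃·(V₃/V₄)^(γ−1) = 580.0 K; P₄ = P₃·(V₃/V₄)^γ = 40.59 atm.

P₄ ≈ 40.6 atm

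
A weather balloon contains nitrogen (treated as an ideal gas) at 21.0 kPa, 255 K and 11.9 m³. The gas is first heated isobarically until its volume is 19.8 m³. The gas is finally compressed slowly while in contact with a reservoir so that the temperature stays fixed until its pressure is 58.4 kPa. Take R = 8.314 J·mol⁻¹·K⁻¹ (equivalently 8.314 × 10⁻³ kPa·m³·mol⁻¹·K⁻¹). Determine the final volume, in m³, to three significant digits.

Isobaric, so V/T is constant: P₂ = P₁; T₂ = T₁·(V₂/V₁) = 424.3 K.
T constant ⇒ Boyle's law P V = const: T₃ = T₂; V₃ = V₂·(P₂/P₃) = 7.120 m³.

V₃ ≈ 7.12 m³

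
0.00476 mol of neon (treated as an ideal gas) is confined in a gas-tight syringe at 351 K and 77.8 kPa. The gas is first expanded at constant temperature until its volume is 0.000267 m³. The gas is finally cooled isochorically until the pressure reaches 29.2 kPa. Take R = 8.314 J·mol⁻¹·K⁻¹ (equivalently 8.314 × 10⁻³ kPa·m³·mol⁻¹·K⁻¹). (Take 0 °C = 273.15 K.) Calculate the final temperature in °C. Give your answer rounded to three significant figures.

From PV = nRT: V₁ = nRT₁/P₁ = 0.0001785 m³.
Isothermal, so P V is constant: T₂ = T₁; P₂ = P₁·(V₁/V₂) = 52.03 kPa.
V constant ⇒ P ∝ T: V₃ = V₂; T₃ = T₂·(P₃/P₂) = 197.0 K.

T₃ ≈ -76.1 °C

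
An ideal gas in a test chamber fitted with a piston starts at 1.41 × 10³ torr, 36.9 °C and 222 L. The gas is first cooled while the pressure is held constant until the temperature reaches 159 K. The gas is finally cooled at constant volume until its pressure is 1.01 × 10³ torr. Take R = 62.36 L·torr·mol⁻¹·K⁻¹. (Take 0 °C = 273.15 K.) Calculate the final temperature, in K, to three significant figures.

Convert: T₁ = 310.0 K.
P constant ⇒ V ∝ T: P₂ = P₁; V₂ = V₁·(T₂/T₁) = 113.8 L.
V constant ⇒ P ∝ T: V₃ = V₂; T₃ = T₂·(P₃/P₂) = 113.9 K.

T₃ ≈ 114 K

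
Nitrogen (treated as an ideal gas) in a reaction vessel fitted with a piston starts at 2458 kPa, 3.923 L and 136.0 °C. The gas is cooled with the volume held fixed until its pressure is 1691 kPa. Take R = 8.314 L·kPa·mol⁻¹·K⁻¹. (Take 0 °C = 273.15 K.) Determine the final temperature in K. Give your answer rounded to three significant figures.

T₂ ≈ 281 K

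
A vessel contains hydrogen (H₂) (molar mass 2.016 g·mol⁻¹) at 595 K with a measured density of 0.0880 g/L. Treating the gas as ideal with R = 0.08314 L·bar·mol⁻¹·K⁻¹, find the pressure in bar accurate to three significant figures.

ρ = PM/(RT) ⇒ P = ρRT/M = (0.0880 × 0.08314 × 595.0) / 2.016

P ≈ 2.16 bar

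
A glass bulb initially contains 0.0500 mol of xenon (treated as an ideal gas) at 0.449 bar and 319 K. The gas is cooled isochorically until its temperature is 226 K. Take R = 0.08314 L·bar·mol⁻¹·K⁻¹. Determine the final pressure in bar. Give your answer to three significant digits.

From PV = nRT: V₁ = nRT₁/P₁ = 2.953 L.
Isochoric, so P/T is constant: V₂ = V₁; P₂ = P₁·(T₂/T₁) = 0.3181 bar.

P₂ ≈ 0.318 bar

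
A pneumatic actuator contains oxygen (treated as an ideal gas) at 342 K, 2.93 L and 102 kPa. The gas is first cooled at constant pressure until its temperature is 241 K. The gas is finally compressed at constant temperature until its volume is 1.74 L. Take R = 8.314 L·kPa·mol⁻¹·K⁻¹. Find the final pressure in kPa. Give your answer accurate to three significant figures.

P₃ ≈ 121 kPa

Isobaric, so V/T is constant: P₂ = P₁; V₂ = V₁·(T₂/T₁) = 2.065 L.
T constant ⇒ Boyle's law P V = const: T₃ = T₂; P₃ = P₂·(V₂/V₃) = 121.0 kPa.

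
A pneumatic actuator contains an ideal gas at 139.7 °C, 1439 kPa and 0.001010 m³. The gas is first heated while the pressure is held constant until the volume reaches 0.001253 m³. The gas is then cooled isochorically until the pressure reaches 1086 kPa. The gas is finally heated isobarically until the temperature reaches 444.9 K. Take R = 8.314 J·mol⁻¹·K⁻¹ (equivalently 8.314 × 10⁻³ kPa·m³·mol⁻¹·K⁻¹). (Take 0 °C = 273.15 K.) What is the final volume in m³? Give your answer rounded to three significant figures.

Convert: T₁ = 412.8 K.
Isobaric, so V/T is constant: P₂ = P₁; T₂ = T₁·(V₂/V₁) = 512.2 K.
V constant ⇒ P ∝ T: V₃ = V₂; T₃ = T₂·(P₃/P₂) = 386.5 K.
P constant ⇒ V ∝ T: P₄ = P₃; V₄ = V₃·(T₄/T₃) = 0.001442 m³.

V₄ ≈ 0.00144 m³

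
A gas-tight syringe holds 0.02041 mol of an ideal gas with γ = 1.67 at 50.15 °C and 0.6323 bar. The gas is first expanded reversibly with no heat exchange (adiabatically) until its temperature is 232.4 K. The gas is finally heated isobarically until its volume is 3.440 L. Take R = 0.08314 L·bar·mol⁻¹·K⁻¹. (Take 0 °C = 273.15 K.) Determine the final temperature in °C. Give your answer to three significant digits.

Convert: T₁ = 323.3 K.
From PV = nRT: V₁ = nRT₁/P₁ = 0.8676 L.
Adiabatic (γ = 1.67), T V^(γ−1) and P V^γ constant: P₂ = P₁·(T₂/T₁)^(γ/(γ−1)) = 0.2777 bar; V₂ = V₁·(T₁/T₂)^(1/(γ−1)) = 1.420 L.
Isobaric, so V/T is constant: P₃ = P₂; T₃ = T₂·(V₃/V₂) = 563.0 K.

T₃ ≈ 290 °C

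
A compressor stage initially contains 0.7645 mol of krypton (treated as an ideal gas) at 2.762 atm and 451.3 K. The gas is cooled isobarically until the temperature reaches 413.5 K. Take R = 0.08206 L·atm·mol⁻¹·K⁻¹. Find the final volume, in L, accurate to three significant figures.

V₂ ≈ 9.39 L

From PV = nRT: V₁ = nRT₁/P₁ = 10.25 L.
Isobaric, so V/T is constant: P₂ = P₁; V₂ = V₁·(T₂/T₁) = 9.392 L.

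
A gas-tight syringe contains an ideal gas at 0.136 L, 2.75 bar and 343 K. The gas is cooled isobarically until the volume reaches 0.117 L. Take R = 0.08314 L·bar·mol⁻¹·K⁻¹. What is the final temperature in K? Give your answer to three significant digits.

T₂ ≈ 295 K

Isobaric, so V/T is constant: P₂ = P₁; T₂ = T₁·(V₂/V₁) = 295.1 K.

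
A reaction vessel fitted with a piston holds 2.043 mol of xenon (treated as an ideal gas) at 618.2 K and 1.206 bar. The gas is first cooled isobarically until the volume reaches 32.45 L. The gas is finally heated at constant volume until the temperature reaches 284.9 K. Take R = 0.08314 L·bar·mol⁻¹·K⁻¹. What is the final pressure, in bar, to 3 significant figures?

P₃ ≈ 1.49 bar

From PV = nRT: V₁ = nRT₁/P₁ = 87.07 L.
P constant ⇒ V ∝ T: P₂ = P₁; T₂ = T₁·(V₂/V₁) = 230.4 K.
V constant ⇒ P ∝ T: V₃ = V₂; P₃ = P₂·(T₃/T₂) = 1.491 bar.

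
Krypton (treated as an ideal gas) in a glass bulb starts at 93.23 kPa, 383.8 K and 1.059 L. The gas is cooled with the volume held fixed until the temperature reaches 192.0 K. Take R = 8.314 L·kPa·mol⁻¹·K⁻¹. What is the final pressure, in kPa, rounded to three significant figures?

P₂ ≈ 46.6 kPa

V constant ⇒ P ∝ T: V₂ = V₁; P₂ = P₁·(T₂/T₁) = 46.64 kPa.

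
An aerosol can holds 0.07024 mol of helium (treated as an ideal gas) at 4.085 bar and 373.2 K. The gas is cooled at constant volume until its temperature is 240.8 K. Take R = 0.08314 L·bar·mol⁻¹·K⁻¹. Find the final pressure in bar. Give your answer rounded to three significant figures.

P₂ ≈ 2.64 bar

From PV = nRT: V₁ = nRT₁/P₁ = 0.5335 L.
Isochoric, so P/T is constant: V₂ = V₁; P₂ = P₁·(T₂/T₁) = 2.636 bar.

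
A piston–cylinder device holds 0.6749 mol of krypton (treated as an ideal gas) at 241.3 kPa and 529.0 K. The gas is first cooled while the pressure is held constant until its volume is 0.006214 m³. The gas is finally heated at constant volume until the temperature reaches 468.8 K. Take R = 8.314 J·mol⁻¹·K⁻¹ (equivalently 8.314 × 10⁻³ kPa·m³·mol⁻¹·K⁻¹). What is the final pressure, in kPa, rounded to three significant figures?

From PV = nRT: V₁ = nRT₁/P₁ = 0.01230 m³.
P constant ⇒ V ∝ T: P₂ = P₁; T₂ = T₁·(V₂/V₁) = 267.2 K.
Isochoric, so P/T is constant: V₃ = V₂; P₃ = P₂·(T₃/T₂) = 423.3 kPa.

P₃ ≈ 423 kPa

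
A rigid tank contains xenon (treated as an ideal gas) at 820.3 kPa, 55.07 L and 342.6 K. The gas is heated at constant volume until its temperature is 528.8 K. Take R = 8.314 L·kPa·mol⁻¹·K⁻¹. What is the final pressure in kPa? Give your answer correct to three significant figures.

V constant ⇒ P ∝ T: V₂ = V₁; P₂ = P₁·(T₂/T₁) = 1266 kPa.

P₂ ≈ 1.27e+03 kPa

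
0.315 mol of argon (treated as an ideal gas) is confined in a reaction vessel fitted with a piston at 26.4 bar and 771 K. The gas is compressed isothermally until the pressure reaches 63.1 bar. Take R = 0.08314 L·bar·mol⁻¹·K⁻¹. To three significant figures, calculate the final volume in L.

From PV = nRT: V₁ = nRT₁/P₁ = 0.7648 L.
T constant ⇒ Boyle's law P V = const: T₂ = T₁; V₂ = V₁·(P₁/P₂) = 0.3200 L.

V₂ ≈ 0.320 L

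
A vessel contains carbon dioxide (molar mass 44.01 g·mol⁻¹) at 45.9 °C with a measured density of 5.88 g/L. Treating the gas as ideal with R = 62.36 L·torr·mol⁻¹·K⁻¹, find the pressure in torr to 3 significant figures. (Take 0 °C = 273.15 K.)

P ≈ 2.66e+03 torr

ρ = PM/(RT) ⇒ P = ρRT/M = (5.88 × 62.36 × 319.0) / 44.01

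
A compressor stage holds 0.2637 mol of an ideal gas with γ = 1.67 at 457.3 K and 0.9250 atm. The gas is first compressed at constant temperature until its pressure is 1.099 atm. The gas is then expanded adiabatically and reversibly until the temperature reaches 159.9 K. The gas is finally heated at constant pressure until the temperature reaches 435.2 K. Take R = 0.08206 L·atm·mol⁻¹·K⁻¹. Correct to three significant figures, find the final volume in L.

From PV = nRT: V₁ = nRT₁/P₁ = 10.70 L.
T constant ⇒ Boyle's law P V = const: T₂ = T₁; V₂ = V₁·(P₁/P₂) = 9.004 L.
Adiabatic (γ = 1.67), T V^(γ−1) and P V^γ constant: P₃ = P₂·(T₃/T₂)^(γ/(γ−1)) = 0.08008 atm; V₃ = V₂·(T₂/T₃)^(1/(γ−1)) = 43.21 L.
Isobaric, so V/T is constant: P₄ = P₃; V₄ = V₃·(T₄/T₃) = 117.6 L.

V₄ ≈ 118 L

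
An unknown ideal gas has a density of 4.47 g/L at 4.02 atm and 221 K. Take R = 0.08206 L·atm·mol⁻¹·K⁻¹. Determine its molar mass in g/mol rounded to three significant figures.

M ≈ 20.2 g/mol

ρ = PM/(RT) ⇒ M = ρRT/P = (4.47 × 0.08206 × 221.0) / 4.02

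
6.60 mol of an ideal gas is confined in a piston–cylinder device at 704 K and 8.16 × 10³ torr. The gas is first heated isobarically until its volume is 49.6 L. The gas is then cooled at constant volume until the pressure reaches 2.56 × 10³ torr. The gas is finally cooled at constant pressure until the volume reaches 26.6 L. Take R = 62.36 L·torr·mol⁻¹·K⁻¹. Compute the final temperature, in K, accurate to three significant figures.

From PV = nRT: V₁ = nRT₁/P₁ = 35.51 L.
P constant ⇒ V ∝ T: P₂ = P₁; T₂ = T₁·(V₂/V₁) = 983.4 K.
V constant ⇒ P ∝ T: V₃ = V₂; T₃ = T₂·(P₃/P₂) = 308.5 K.
Isobaric, so V/T is constant: P₄ = P₃; T₄ = T₃·(V₄/V₃) = 165.5 K.

T₄ ≈ 165 K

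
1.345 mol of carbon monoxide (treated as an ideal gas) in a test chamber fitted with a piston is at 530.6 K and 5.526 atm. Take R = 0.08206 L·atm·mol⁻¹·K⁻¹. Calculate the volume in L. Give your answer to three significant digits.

PV = nRT ⇒ V = nRT/P = (1.345 × 0.08206 × 530.6) / 5.526

V ≈ 10.6 L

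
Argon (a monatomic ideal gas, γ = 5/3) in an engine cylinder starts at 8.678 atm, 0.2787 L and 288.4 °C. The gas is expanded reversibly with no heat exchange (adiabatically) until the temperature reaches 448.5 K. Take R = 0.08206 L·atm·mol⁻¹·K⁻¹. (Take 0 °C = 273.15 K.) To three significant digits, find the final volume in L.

Convert: T₁ = 561.5 K.
Adiabatic (γ = 5/3), T V^(γ−1) and P V^γ constant: P₂ = P₁·(T₂/T₁)^(γ/(γ−1)) = 4.947 atm; V₂ = V₁·(T₁/T₂)^(1/(γ−1)) = 0.3905 L.

V₂ ≈ 0.390 L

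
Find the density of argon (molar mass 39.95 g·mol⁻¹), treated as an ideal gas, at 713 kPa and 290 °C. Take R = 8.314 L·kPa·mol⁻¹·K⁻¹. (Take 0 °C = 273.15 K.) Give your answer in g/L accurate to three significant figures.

ρ ≈ 6.08 g/L

ρ = PM/(RT) = (713 × 39.95) / (8.314 × 563.1)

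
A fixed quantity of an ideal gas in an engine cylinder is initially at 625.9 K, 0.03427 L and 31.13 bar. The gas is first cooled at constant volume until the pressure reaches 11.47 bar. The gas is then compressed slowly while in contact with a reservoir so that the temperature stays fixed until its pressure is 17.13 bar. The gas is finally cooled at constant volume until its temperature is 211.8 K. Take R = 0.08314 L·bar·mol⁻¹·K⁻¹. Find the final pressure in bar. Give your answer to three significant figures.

P₄ ≈ 15.7 bar

Isochoric, so P/T is constant: V₂ = V₁; T₂ = T₁·(P₂/P₁) = 230.6 K.
Isothermal, so P V is constant: T₃ = T₂; V₃ = V₂·(P₂/P₃) = 0.02295 L.
Isochoric, so P/T is constant: V₄ = V₃; P₄ = P₃·(T₄/T₃) = 15.73 bar.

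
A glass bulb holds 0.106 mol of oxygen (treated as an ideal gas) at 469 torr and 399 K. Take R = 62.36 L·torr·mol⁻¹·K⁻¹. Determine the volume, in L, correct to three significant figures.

V ≈ 5.62 L

PV = nRT ⇒ V = nRT/P = (0.106 × 62.36 × 399) / 469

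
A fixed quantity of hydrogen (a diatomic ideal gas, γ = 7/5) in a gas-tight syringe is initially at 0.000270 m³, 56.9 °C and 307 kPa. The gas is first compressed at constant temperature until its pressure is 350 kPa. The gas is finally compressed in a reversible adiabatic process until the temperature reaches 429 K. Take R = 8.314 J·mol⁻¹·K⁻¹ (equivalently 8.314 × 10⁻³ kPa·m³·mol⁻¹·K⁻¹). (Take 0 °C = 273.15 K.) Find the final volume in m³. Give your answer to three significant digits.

Convert: T₁ = 330.0 K.
T constant ⇒ Boyle's law P V = const: T₂ = T₁; V₂ = V₁·(P₁/P₂) = 0.0002368 m³.
Adiabatic (γ = 7/5), T V^(γ−1) and P V^γ constant: P₃ = P₂·(T₃/T₂)^(γ/(γ−1)) = 876.3 kPa; V₃ = V₂·(T₂/T₃)^(1/(γ−1)) = 0.0001230 m³.

V₃ ≈ 0.000123 m³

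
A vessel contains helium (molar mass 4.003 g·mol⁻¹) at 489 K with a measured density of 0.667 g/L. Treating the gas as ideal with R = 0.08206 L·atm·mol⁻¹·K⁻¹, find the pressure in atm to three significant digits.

ρ = PM/(RT) ⇒ P = ρRT/M = (0.667 × 0.08206 × 489.0) / 4.003

P ≈ 6.69 atm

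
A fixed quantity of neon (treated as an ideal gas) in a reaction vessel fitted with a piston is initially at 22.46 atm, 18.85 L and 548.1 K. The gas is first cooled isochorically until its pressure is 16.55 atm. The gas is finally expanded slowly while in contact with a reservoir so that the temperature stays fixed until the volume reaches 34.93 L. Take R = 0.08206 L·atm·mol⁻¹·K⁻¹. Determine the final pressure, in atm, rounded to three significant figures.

P₃ ≈ 8.93 atm

V constant ⇒ P ∝ T: V₂ = V₁; T₂ = T₁·(P₂/P₁) = 403.9 K.
Isothermal, so P V is constant: T₃ = T₂; P₃ = P₂·(V₂/V₃) = 8.931 atm.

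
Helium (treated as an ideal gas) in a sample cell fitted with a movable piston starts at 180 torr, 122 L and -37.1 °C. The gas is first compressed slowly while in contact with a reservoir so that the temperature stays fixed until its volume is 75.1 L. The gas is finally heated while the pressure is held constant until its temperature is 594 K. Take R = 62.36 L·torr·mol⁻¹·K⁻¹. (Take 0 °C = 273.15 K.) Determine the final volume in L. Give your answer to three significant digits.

Convert: T₁ = 236.0 K.
T constant ⇒ Boyle's law P V = const: T₂ = T₁; P₂ = P₁·(V₁/V₂) = 292.4 torr.
Isobaric, so V/T is constant: P₃ = P₂; V₃ = V₂·(T₃/T₂) = 189.0 L.

V₃ ≈ 189 L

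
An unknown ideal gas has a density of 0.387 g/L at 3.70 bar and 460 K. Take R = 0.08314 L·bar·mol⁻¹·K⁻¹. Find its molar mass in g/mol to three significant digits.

ρ = PM/(RT) ⇒ M = ρRT/P = (0.387 × 0.08314 × 460.0) / 3.70

M ≈ 4.00 g/mol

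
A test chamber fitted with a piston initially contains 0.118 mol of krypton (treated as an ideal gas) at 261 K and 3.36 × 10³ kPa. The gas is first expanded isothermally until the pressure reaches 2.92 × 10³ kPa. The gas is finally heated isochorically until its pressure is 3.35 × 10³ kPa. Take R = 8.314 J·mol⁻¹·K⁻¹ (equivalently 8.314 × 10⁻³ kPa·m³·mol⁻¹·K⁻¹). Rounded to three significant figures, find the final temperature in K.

From PV = nRT: V₁ = nRT₁/P₁ = 7.621e-05 m³.
Isothermal, so P V is constant: T₂ = T₁; V₂ = V₁·(P₁/P₂) = 8.769e-05 m³.
V constant ⇒ P ∝ T: V₃ = V₂; T₃ = T₂·(P₃/P₂) = 299.4 K.

T₃ ≈ 299 K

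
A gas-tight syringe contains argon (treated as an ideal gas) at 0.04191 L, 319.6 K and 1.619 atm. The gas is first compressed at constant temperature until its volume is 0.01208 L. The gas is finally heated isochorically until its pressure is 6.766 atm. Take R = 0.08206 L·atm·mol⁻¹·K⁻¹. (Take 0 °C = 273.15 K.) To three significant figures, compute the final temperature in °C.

T₃ ≈ 112 °C

Isothermal, so P V is constant: T₂ = T₁; P₂ = P₁·(V₁/V₂) = 5.617 atm.
Isochoric, so P/T is constant: V₃ = V₂; T₃ = T₂·(P₃/P₂) = 385.0 K.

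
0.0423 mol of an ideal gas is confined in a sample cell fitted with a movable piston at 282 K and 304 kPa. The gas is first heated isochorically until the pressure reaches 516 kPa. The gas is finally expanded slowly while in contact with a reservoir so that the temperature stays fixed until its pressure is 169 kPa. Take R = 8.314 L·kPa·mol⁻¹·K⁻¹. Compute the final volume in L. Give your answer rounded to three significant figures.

V₃ ≈ 0.996 L

From PV = nRT: V₁ = nRT₁/P₁ = 0.3262 L.
Isochoric, so P/T is constant: V₂ = V₁; T₂ = T₁·(P₂/P₁) = 478.7 K.
T constant ⇒ Boyle's law P V = const: T₃ = T₂; V₃ = V₂·(P₂/P₃) = 0.9961 L.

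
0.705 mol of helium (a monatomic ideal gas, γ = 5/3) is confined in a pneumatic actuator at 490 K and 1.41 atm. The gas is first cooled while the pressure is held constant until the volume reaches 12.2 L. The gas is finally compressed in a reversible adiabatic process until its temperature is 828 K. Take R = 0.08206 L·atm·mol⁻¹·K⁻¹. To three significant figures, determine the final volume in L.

V₃ ≈ 2.63 L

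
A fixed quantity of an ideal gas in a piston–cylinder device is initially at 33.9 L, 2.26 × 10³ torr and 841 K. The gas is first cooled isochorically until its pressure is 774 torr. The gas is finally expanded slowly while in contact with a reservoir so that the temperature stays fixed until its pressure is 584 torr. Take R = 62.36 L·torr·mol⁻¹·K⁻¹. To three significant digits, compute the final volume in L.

Isochoric, so P/T is constant: V₂ = V₁; T₂ = T₁·(P₂/P₁) = 288.0 K.
Isothermal, so P V is constant: T₃ = T₂; V₃ = V₂·(P₂/P₃) = 44.93 L.

V₃ ≈ 44.9 L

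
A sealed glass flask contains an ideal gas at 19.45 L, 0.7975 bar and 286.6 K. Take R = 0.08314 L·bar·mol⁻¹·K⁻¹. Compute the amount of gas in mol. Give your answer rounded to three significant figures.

PV = nRT ⇒ n = PV/(RT) = (0.7975 × 19.45) / (0.08314 × 286.6)

n ≈ 0.651 mol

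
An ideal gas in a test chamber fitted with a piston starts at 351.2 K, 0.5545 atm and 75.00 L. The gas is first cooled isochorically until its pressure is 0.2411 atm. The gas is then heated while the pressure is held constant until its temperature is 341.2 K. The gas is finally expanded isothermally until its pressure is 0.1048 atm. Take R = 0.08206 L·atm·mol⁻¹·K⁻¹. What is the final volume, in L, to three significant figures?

V constant ⇒ P ∝ T: V₂ = V₁; T₂ = T₁·(P₂/P₁) = 152.7 K.
P constant ⇒ V ∝ T: P₃ = P₂; V₃ = V₂·(T₃/T₂) = 167.6 L.
T constant ⇒ Boyle's law P V = const: T₄ = T₃; V₄ = V₃·(P₃/P₄) = 385.5 L.

V₄ ≈ 386 L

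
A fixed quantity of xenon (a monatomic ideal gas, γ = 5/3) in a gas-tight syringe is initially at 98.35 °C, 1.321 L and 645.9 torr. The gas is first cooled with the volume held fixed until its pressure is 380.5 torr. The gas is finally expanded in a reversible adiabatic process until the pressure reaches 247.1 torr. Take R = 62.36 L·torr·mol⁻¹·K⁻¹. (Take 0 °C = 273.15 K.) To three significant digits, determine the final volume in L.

Convert: T₁ = 371.5 K.
Isochoric, so P/T is constant: V₂ = V₁; T₂ = T₁·(P₂/P₁) = 218.9 K.
Adiabatic (γ = 5/3), T V^(γ−1) and P V^γ constant: T₃ = T₂·(P₃/P₂)^((γ−1)/γ) = 184.1 K; V₃ = V₂·(P₂/P₃)^(1/γ) = 1.712 L.

V₃ ≈ 1.71 L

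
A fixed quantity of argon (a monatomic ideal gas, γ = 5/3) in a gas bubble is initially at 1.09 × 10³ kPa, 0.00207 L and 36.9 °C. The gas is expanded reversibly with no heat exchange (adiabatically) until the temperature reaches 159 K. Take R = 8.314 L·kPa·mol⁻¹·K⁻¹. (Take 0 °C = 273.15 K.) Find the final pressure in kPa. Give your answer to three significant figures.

Convert: T₁ = 310.0 K.
Reversible adiabatic, γ = 5/3: P₂ = P₁·(T₂/T₁)^(γ/(γ−1)) = 205.3 kPa; V₂ = V₁·(T₁/T₂)^(1/(γ−1)) = 0.005637 L.

P₂ ≈ 205 kPa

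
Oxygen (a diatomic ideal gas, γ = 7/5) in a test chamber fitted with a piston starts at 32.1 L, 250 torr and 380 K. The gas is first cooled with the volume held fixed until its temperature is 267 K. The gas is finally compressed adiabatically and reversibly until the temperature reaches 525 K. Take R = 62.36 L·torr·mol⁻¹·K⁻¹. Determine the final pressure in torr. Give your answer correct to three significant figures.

V constant ⇒ P ∝ T: V₂ = V₁; P₂ = P₁·(T₂/T₁) = 175.7 torr.
Reversible adiabatic, γ = 7/5: P₃ = P₂·(T₃/T₂)^(γ/(γ−1)) = 1873 torr; V₃ = V₂·(T₂/T₃)^(1/(γ−1)) = 5.921 L.

P₃ ≈ 1.87e+03 torr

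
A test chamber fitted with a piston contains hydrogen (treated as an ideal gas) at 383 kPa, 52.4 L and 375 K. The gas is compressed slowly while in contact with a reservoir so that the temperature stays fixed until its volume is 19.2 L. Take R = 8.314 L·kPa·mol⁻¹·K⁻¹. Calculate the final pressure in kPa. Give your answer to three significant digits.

T constant ⇒ Boyle's law P V = const: T₂ = T₁; P₂ = P₁·(V₁/V₂) = 1045 kPa.

P₂ ≈ 1.05e+03 kPa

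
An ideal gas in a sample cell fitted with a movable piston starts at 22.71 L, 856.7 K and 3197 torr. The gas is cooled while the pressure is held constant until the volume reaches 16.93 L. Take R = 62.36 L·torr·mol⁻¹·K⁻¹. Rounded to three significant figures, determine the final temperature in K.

Isobaric, so V/T is constant: P₂ = P₁; T₂ = T₁·(V₂/V₁) = 638.7 K.

T₂ ≈ 639 K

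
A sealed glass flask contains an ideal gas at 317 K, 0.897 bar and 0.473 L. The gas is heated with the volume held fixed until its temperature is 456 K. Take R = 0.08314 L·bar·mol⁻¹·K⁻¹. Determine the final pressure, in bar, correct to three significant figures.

Isochoric, so P/T is constant: V₂ = V₁; P₂ = P₁·(T₂/T₁) = 1.290 bar.

P₂ ≈ 1.29 bar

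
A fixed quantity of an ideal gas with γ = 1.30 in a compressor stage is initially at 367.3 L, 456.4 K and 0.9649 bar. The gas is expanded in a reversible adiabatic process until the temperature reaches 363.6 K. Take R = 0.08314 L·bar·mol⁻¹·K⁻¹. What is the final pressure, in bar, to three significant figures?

Reversible adiabatic, γ = 1.30: P₂ = P₁·(T₂/T₁)^(γ/(γ−1)) = 0.3603 bar; V₂ = V₁·(T₁/T₂)^(1/(γ−1)) = 783.6 L.

P₂ ≈ 0.360 bar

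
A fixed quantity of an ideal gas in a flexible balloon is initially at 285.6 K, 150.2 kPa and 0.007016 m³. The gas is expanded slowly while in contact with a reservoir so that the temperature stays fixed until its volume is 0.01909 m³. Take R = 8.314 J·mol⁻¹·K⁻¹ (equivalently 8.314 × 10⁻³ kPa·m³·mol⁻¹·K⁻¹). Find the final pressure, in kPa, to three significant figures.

P₂ ≈ 55.2 kPa

Isothermal, so P V is constant: T₂ = T₁; P₂ = P₁·(V₁/V₂) = 55.20 kPa.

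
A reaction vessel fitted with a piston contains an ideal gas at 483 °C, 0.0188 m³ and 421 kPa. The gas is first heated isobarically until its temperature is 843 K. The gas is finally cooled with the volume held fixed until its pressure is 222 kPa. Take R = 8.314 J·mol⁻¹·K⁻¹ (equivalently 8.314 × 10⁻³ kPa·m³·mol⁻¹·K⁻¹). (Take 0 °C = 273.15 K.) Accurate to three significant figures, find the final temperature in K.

Convert: T₁ = 756.1 K.
P constant ⇒ V ∝ T: P₂ = P₁; V₂ = V₁·(T₂/T₁) = 0.02096 m³.
V constant ⇒ P ∝ T: V₃ = V₂; T₃ = T₂·(P₃/P₂) = 444.5 K.

T₃ ≈ 445 K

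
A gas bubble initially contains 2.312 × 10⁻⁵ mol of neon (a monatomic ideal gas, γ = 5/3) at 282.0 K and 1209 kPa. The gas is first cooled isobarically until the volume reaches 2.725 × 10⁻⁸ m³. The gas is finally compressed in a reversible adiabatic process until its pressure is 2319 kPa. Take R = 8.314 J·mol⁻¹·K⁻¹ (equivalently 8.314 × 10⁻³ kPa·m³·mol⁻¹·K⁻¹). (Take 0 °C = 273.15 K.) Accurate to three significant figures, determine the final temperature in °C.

From PV = nRT: V₁ = nRT₁/P₁ = 4.484e-08 m³.
Isobaric, so V/T is constant: P₂ = P₁; T₂ = T₁·(V₂/V₁) = 171.4 K.
Adiabatic (γ = 5/3), T V^(γ−1) and P V^γ constant: T₃ = T₂·(P₃/P₂)^((γ−1)/γ) = 222.4 K; V₃ = V₂·(P₂/P₃)^(1/γ) = 1.843e-08 m³.

T₃ ≈ -50.7 °C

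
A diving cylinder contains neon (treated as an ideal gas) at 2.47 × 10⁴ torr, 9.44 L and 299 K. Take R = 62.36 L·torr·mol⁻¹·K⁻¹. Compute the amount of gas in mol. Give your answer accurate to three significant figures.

PV = nRT ⇒ n = PV/(RT) = (2.47e+04 × 9.44) / (62.36 × 299)

n ≈ 12.5 mol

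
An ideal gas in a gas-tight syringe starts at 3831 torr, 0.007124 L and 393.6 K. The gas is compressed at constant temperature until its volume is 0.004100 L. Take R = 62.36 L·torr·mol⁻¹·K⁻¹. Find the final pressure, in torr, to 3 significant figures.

P₂ ≈ 6.66e+03 torr

T constant ⇒ Boyle's law P V = const: T₂ = T₁; P₂ = P₁·(V₁/V₂) = 6657 torr.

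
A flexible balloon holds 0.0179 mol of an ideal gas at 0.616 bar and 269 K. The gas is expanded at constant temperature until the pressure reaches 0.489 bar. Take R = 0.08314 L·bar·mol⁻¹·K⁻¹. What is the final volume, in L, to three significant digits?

From PV = nRT: V₁ = nRT₁/P₁ = 0.6499 L.
Isothermal, so P V is constant: T₂ = T₁; V₂ = V₁·(P₁/P₂) = 0.8187 L.

V₂ ≈ 0.819 L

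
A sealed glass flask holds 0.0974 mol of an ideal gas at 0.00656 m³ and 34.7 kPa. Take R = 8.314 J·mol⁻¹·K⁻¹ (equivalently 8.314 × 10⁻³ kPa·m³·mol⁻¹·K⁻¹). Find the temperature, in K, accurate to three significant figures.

T ≈ 281 K

PV = nRT ⇒ T = PV/(nR) = (34.7 × 0.00656) / (0.0974 × 8.314 × 10⁻³)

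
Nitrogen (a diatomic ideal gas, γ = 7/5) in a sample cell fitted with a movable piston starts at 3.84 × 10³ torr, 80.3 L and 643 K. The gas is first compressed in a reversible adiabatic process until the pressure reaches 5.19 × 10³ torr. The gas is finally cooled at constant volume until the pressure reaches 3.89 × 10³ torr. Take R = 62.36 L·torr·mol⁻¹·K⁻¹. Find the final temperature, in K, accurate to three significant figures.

Reversible adiabatic, γ = 7/5: T₂ = T₁·(P₂/P₁)^((γ−1)/γ) = 700.8 K; V₂ = V₁·(P₁/P₂)^(1/γ) = 64.75 L.
V constant ⇒ P ∝ T: V₃ = V₂; T₃ = T₂·(P₃/P₂) = 525.3 K.

T₃ ≈ 525 K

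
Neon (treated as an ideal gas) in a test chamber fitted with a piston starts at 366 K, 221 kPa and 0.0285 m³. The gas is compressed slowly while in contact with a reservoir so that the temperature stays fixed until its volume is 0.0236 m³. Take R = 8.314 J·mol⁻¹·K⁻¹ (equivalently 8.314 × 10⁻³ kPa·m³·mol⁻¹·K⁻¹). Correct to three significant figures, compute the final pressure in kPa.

P₂ ≈ 267 kPa

Isothermal, so P V is constant: T₂ = T₁; P₂ = P₁·(V₁/V₂) = 266.9 kPa.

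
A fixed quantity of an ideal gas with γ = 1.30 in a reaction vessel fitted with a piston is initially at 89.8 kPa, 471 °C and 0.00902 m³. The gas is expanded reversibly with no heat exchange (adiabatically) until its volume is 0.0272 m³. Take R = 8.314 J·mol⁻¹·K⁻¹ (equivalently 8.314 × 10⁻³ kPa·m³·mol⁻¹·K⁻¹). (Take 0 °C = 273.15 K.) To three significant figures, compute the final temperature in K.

T₂ ≈ 534 K

Convert: T₁ = 744.1 K.
Adiabatic (γ = 1.30), T V^(γ−1) and P V^γ constant: T₂ = T₁·(V₁/V₂)^(γ−1) = 534.4 K; P₂ = P₁·(V₁/V₂)^γ = 21.38 kPa.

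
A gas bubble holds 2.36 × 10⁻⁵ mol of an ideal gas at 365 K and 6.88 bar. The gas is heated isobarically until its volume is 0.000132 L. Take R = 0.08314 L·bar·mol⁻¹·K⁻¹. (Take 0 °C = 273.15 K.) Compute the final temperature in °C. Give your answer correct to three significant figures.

T₂ ≈ 190 °C

From PV = nRT: V₁ = nRT₁/P₁ = 0.0001041 L.
P constant ⇒ V ∝ T: P₂ = P₁; T₂ = T₁·(V₂/V₁) = 462.9 K.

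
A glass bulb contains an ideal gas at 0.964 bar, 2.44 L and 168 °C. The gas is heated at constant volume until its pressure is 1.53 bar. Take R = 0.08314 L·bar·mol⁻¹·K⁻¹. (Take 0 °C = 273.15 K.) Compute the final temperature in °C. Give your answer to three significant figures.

Convert: T₁ = 441.1 K.
Isochoric, so P/T is constant: V₂ = V₁; T₂ = T₁·(P₂/P₁) = 700.2 K.

T₂ ≈ 427 °C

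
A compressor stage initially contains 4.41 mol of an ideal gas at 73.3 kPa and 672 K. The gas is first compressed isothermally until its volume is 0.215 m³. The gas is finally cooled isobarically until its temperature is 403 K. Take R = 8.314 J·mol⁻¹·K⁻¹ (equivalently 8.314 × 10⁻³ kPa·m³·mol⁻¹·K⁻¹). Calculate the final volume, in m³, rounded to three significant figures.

V₃ ≈ 0.129 m³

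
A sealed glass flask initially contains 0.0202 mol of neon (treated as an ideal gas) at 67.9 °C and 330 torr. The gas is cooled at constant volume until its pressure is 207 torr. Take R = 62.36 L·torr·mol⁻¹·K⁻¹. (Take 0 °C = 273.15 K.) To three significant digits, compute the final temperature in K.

T₂ ≈ 214 K

Convert: T₁ = 341.0 K.
From PV = nRT: V₁ = nRT₁/P₁ = 1.302 L.
V constant ⇒ P ∝ T: V₂ = V₁; T₂ = T₁·(P₂/P₁) = 213.9 K.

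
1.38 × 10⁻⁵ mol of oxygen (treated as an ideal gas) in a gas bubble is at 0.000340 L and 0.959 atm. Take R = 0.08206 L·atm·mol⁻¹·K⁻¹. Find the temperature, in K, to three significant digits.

T ≈ 288 K

PV = nRT ⇒ T = PV/(nR) = (0.959 × 0.000340) / (1.38e-05 × 0.08206)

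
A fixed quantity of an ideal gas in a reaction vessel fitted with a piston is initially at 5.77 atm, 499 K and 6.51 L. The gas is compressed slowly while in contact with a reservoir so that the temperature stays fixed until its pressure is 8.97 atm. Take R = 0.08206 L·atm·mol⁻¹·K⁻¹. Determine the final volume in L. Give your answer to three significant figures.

V₂ ≈ 4.19 L

T constant ⇒ Boyle's law P V = const: T₂ = T₁; V₂ = V₁·(P₁/P₂) = 4.188 L.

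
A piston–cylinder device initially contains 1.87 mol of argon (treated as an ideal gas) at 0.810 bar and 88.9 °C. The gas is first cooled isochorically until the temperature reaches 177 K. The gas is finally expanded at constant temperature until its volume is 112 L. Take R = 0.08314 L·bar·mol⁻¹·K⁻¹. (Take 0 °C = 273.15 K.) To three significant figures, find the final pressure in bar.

P₃ ≈ 0.246 bar

Convert: T₁ = 362.0 K.
From PV = nRT: V₁ = nRT₁/P₁ = 69.49 L.
V constant ⇒ P ∝ T: V₂ = V₁; P₂ = P₁·(T₂/T₁) = 0.3960 bar.
T constant ⇒ Boyle's law P V = const: T₃ = T₂; P₃ = P₂·(V₂/V₃) = 0.2457 bar.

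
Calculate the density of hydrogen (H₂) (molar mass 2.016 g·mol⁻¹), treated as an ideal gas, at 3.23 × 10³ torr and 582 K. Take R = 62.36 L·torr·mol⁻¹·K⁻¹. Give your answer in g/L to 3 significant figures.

ρ ≈ 0.179 g/L

ρ = PM/(RT) = (3.23e+03 × 2.016) / (62.36 × 582.0)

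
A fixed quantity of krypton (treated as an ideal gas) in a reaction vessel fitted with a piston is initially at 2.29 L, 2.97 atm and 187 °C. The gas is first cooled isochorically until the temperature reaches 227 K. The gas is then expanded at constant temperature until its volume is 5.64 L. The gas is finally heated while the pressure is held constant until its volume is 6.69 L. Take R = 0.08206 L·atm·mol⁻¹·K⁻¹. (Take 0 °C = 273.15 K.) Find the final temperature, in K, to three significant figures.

T₄ ≈ 269 K

Convert: T₁ = 460.1 K.
Isochoric, so P/T is constant: V₂ = V₁; P₂ = P₁·(T₂/T₁) = 1.465 atm.
T constant ⇒ Boyle's law P V = const: T₃ = T₂; P₃ = P₂·(V₂/V₃) = 0.5949 atm.
Isobaric, so V/T is constant: P₄ = P₃; T₄ = T₃·(V₄/V₃) = 269.3 K.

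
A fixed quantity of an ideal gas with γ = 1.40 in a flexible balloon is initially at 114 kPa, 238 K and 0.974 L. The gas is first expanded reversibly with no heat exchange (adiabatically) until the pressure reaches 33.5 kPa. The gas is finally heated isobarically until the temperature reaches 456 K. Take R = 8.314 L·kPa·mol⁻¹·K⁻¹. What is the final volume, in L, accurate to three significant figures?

Reversible adiabatic, γ = 1.40: T₂ = T₁·(P₂/P₁)^((γ−1)/γ) = 167.7 K; V₂ = V₁·(P₁/P₂)^(1/γ) = 2.336 L.
P constant ⇒ V ∝ T: P₃ = P₂; V₃ = V₂·(T₃/T₂) = 6.350 L.

V₃ ≈ 6.35 L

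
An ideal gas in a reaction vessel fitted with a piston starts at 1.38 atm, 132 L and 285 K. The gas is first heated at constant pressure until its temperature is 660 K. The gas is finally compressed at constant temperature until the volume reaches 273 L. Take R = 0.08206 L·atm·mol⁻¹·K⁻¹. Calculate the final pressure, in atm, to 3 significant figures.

Isobaric, so V/T is constant: P₂ = P₁; V₂ = V₁·(T₂/T₁) = 305.7 L.
T constant ⇒ Boyle's law P V = const: T₃ = T₂; P₃ = P₂·(V₂/V₃) = 1.545 atm.

P₃ ≈ 1.55 atm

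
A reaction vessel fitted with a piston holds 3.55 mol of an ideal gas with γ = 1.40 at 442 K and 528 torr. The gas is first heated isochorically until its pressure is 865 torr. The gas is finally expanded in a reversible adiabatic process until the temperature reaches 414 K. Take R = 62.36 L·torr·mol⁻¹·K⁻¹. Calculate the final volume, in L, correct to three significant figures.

V₃ ≈ 750 L

From PV = nRT: V₁ = nRT₁/P₁ = 185.3 L.
V constant ⇒ P ∝ T: V₂ = V₁; T₂ = T₁·(P₂/P₁) = 724.1 K.
Reversible adiabatic, γ = 1.40: P₃ = P₂·(T₃/T₂)^(γ/(γ−1)) = 122.2 torr; V₃ = V₂·(T₂/T₃)^(1/(γ−1)) = 749.8 L.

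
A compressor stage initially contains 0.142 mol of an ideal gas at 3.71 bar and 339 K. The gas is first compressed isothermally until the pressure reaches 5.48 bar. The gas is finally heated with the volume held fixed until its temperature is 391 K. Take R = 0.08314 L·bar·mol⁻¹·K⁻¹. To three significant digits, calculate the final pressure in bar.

From PV = nRT: V₁ = nRT₁/P₁ = 1.079 L.
Isothermal, so P V is constant: T₂ = T₁; V₂ = V₁·(P₁/P₂) = 0.7303 L.
V constant ⇒ P ∝ T: V₃ = V₂; P₃ = P₂·(T₃/T₂) = 6.321 bar.

P₃ ≈ 6.32 bar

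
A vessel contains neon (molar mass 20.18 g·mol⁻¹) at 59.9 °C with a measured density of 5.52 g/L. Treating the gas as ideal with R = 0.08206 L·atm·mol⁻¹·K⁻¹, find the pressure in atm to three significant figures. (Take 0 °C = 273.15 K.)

P ≈ 7.48 atm

ρ = PM/(RT) ⇒ P = ρRT/M = (5.52 × 0.08206 × 333.0) / 20.18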